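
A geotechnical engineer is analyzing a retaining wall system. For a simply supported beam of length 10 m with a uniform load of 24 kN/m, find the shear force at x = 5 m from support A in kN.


R_A = w * L / 2 = 24 * 10 / 2 = 120.0 kN
V(x) = R_A - w * x = 120.0 - 24 * 5
= 0.0 kN

0.0 kN


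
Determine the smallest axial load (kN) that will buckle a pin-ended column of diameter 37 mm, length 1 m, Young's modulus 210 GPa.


I = pi * d^4 / 64 = 91997.66 mm^4
L = 1000.0 mm
P_cr = pi^2 * E * I / L^2
= 9.8696 * 210000.0 * 91997.66 / 1000.0^2
= 190675.91 N = 190.6759 kN

190.6759 kN


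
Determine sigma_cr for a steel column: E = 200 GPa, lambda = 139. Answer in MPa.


sigma_cr = pi^2 * E / lambda^2
= 9.8696 * 200000.0 / 139^2
= 9.8696 * 200000.0 / 19321
= 102.1645 MPa

102.1645 MPa


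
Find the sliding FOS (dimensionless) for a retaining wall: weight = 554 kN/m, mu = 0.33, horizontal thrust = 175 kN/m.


Resisting force = mu * W = 0.33 * 554 = 182.82 kN/m
FOS = Resisting / Driving = 182.82 / 175
= 1.0447 (dimensionless)

1.0447 (dimensionless)


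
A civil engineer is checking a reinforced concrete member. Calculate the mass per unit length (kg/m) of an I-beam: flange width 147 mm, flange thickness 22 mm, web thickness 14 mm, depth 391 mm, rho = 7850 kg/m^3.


A_flanges = 2 * 147 * 22 = 6468 mm^2
A_web = (391 - 2 * 22) * 14 = 4858 mm^2
A_total = 6468 + 4858 = 11326 mm^2 = 0.011326 m^2
Weight = rho * A = 7850 * 0.011326 = 88.9091 kg/m

88.9091 kg/m


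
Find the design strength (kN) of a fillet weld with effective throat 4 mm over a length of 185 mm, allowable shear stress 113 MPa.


Strength = throat * length * allowable stress
= 4 * 185 * 113 N
= 83620 N
= 83.62 kN

83.62 kN


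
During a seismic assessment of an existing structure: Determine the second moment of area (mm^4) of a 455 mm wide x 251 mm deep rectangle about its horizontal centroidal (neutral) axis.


I = b * h^3 / 12
= 455 * 251^3 / 12
= 455 * 15813251 / 12
= 599585767.08 mm^4

599585767.08 mm^4


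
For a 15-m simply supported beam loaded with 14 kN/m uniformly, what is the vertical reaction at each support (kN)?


Total load = w * L = 14 * 15 = 210 kN
By symmetry, each reaction R = total / 2 = 210 / 2 = 105.0 kN

105.0 kN


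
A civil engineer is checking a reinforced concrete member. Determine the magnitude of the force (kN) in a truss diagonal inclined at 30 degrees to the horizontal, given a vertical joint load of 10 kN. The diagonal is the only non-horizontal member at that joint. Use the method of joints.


At the joint, only the diagonal has a vertical component, so vertical equilibrium gives:
F * sin(30) = 10
F = 10 / sin(30)
= 10 / 0.5
= 20.0 kN

20.0 kN


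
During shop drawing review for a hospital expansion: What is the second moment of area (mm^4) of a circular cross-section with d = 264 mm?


r = d / 2 = 264 / 2 = 132.0 mm
I = pi * r^4 / 4 = pi * 132.0^4 / 4
= 238443564.89 mm^4

238443564.89 mm^4


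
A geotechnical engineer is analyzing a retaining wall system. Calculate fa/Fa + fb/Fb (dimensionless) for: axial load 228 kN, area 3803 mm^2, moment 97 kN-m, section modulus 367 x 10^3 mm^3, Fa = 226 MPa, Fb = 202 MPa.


f_a = P / A = 228000.0 / 3803 = 59.9527 MPa
f_b = M / S = 97000000.0 / 367000.0 = 264.3052 MPa
Ratio = f_a / Fa + f_b / Fb
= 59.9527 / 226 + 264.3052 / 202
= 1.5737 (dimensionless)

1.5737 (dimensionless)


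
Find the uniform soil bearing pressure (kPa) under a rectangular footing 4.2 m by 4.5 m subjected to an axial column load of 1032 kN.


A = 4.2 * 4.5 = 18.9 m^2
q = P / A = 1032 / 18.9
= 54.6032 kPa

54.6032 kPa


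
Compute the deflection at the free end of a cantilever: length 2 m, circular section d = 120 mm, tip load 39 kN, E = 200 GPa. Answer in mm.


I = pi * d^4 / 64 = pi * 120^4 / 64 = 10178760.2 mm^4
L = 2000.0 mm, P = 39000.0 N, E = 200000.0 MPa
delta = P * L^3 / (3 * E * I)
= 39000.0 * 2000.0^3 / (3 * 200000.0 * 10178760.2)
= 51.0868 mm

51.0868 mm


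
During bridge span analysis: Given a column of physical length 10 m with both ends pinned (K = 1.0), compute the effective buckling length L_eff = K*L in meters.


L_eff = K * L
= 1.0 * 10
= 10.0 m

10.0 m


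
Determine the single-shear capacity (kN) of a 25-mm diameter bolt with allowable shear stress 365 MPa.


A = pi * d^2 / 4 = pi * 25^2 / 4 = 490.8739 mm^2
V = f_v * A / 1000 = 365 * 490.8739 / 1000
= 179.169 kN

179.169 kN


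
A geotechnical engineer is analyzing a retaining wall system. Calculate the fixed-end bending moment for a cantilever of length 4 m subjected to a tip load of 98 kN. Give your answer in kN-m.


For a cantilever with a point load at the free end:
M_max = P * L = 98 * 4 = 392 kN-m

392 kN-m


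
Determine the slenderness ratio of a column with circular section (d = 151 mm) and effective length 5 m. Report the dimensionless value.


Radius of gyration r = d / 4 = 151 / 4 = 37.75 mm
L_eff = 5000.0 mm
Slenderness ratio = L / r = 5000.0 / 37.75 = 132.45 (dimensionless)

132.45 (dimensionless)


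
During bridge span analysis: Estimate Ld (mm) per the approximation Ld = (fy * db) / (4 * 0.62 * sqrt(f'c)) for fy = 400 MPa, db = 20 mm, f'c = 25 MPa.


Ld = (fy * db) / (4 * 0.62 * sqrt(f'c))
= (400 * 20) / (4 * 0.62 * sqrt(25))
= 8000 / 12.4
= 645.16 mm

645.16 mm


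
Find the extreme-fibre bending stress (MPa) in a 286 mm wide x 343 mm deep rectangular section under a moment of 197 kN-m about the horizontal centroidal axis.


I = b * h^3 / 12 = 286 * 343^3 / 12 = 961760966.83 mm^4
y = h / 2 = 343 / 2 = 171.5 mm
M = 197 kN-m = 197000000.0 N-mm
sigma = M * y / I = 197000000.0 * 171.5 / 961760966.83
= 35.13 MPa

35.13 MPa


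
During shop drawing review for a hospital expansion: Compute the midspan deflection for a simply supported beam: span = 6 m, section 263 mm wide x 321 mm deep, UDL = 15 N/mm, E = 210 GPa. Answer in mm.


I = 263 * 321^3 / 12 = 724919195.25 mm^4
L = 6000.0 mm, w = 15 N/mm, E = 210000.0 MPa
delta = 5 * w * L^4 / (384 * E * I)
= 5 * 15 * 6000.0^4 / (384 * 210000.0 * 724919195.25)
= 1.6627 mm

1.6627 mm


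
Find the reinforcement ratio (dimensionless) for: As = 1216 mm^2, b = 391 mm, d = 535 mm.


rho = As / (b * d)
= 1216 / (391 * 535)
= 1216 / 209185
= 0.005813 (dimensionless)

0.005813 (dimensionless)


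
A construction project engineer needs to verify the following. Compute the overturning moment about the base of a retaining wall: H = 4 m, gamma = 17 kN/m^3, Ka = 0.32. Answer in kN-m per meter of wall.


Pa = 0.5 * Ka * gamma * H^2
= 0.5 * 0.32 * 17 * 4^2
= 43.52 kN/m
Arm = H / 3 = 4 / 3 = 1.3333 m
Mo = Pa * arm = Pa * H / 3 = 43.52 * 4 / 3 = 58.0267 kN-m/m

58.0267 kN-m/m


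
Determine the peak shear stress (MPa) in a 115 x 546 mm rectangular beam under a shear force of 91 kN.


A = b * h = 115 * 546 = 62790 mm^2
V = 91 kN = 91000.0 N
tau_max = 1.5 * V / A = 1.5 * 91000.0 / 62790
= 2.1739 MPa

2.1739 MPa


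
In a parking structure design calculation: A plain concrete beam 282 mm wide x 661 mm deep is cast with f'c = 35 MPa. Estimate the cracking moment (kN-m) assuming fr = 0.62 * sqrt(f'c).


fr = 0.62 * sqrt(35) = 0.62 * 5.9161 = 3.668 MPa
I = 282 * 661^3 / 12 = 6786912353.5 mm^4
y_t = 330.5 mm
M_cr = fr * I / y_t = 3.668 * 6786912353.5 / 330.5 N-mm
= 75.3228 kN-m

75.3228 kN-m


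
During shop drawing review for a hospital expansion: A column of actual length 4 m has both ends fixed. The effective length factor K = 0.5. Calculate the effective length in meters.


L_eff = K * L
= 0.5 * 4
= 2.0 m

2.0 m


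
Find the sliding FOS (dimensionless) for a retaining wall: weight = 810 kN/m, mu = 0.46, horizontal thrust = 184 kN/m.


Resisting force = mu * W = 0.46 * 810 = 372.6 kN/m
FOS = Resisting / Driving = 372.6 / 184
= 2.025 (dimensionless)

2.025 (dimensionless)


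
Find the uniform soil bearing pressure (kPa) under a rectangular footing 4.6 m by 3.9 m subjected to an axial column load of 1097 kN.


A = 4.6 * 3.9 = 17.94 m^2
q = P / A = 1097 / 17.94
= 61.1483 kPa

61.1483 kPa


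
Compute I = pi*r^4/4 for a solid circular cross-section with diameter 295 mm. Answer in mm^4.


r = d / 2 = 295 / 2 = 147.5 mm
I = pi * r^4 / 4 = pi * 147.5^4 / 4
= 371755979.48 mm^4

371755979.48 mm^4


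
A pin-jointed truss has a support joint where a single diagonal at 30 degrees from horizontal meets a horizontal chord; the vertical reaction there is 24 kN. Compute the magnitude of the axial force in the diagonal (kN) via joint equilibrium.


At the joint, only the diagonal has a vertical component, so vertical equilibrium gives:
F * sin(30) = 24
F = 24 / sin(30)
= 24 / 0.5
= 48.0 kN

48.0 kN


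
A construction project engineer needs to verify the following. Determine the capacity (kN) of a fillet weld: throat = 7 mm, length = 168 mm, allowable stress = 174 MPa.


Strength = throat * length * allowable stress
= 7 * 168 * 174 N
= 204624 N
= 204.62 kN

204.62 kN


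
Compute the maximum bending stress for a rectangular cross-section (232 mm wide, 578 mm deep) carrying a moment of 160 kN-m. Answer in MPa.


I = b * h^3 / 12 = 232 * 578^3 / 12 = 3733277338.67 mm^4
y = h / 2 = 578 / 2 = 289.0 mm
M = 160 kN-m = 160000000.0 N-mm
sigma = M * y / I = 160000000.0 * 289.0 / 3733277338.67
= 12.39 MPa

12.39 MPa


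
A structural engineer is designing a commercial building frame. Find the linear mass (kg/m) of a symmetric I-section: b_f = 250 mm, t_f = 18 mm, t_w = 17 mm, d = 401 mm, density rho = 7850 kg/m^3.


A_flanges = 2 * 250 * 18 = 9000 mm^2
A_web = (401 - 2 * 18) * 17 = 6205 mm^2
A_total = 9000 + 6205 = 15205 mm^2 = 0.015205 m^2
Weight = rho * A = 7850 * 0.015205 = 119.3593 kg/m

119.3593 kg/m


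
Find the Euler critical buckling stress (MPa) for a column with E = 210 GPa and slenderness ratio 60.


sigma_cr = pi^2 * E / lambda^2
= 9.8696 * 210000.0 / 60^2
= 9.8696 * 210000.0 / 3600
= 575.7269 MPa

575.7269 MPa


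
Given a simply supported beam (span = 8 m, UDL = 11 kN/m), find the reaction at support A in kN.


Total load = w * L = 11 * 8 = 88 kN
By symmetry, each reaction R = total / 2 = 88 / 2 = 44.0 kN

44.0 kN


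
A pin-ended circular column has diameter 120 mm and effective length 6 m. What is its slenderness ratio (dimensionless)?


Radius of gyration r = d / 4 = 120 / 4 = 30.0 mm
L_eff = 6000.0 mm
Slenderness ratio = L / r = 6000.0 / 30.0 = 200.0 (dimensionless)

200.0 (dimensionless)


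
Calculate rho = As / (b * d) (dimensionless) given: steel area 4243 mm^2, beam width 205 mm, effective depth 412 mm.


rho = As / (b * d)
= 4243 / (205 * 412)
= 4243 / 84460
= 0.050237 (dimensionless)

0.050237 (dimensionless)


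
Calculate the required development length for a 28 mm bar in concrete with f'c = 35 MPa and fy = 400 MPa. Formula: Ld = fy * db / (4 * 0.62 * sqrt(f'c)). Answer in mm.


Ld = (fy * db) / (4 * 0.62 * sqrt(f'c))
= (400 * 28) / (4 * 0.62 * sqrt(35))
= 11200 / 14.6719
= 763.37 mm

763.37 mm


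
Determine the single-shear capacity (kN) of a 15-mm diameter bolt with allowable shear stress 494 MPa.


A = pi * d^2 / 4 = pi * 15^2 / 4 = 176.7146 mm^2
V = f_v * A / 1000 = 494 * 176.7146 / 1000
= 87.297 kN

87.297 kN


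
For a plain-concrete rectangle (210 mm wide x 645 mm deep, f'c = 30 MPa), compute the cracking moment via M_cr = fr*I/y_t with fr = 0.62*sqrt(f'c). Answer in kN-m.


fr = 0.62 * sqrt(30) = 0.62 * 5.4772 = 3.3959 MPa
I = 210 * 645^3 / 12 = 4695882187.5 mm^4
y_t = 322.5 mm
M_cr = fr * I / y_t = 3.3959 * 4695882187.5 / 322.5 N-mm
= 49.447 kN-m

49.447 kN-m


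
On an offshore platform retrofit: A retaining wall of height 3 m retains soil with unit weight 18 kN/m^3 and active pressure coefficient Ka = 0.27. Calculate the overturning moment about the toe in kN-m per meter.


Pa = 0.5 * Ka * gamma * H^2
= 0.5 * 0.27 * 18 * 3^2
= 21.87 kN/m
Arm = H / 3 = 3 / 3 = 1.0 m
Mo = Pa * arm = Pa * H / 3 = 21.87 * 3 / 3 = 21.87 kN-m/m

21.87 kN-m/m


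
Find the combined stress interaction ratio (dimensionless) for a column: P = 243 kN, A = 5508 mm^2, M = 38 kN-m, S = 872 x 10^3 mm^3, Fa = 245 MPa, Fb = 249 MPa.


f_a = P / A = 243000.0 / 5508 = 44.1176 MPa
f_b = M / S = 38000000.0 / 872000.0 = 43.578 MPa
Ratio = f_a / Fa + f_b / Fb
= 44.1176 / 245 + 43.578 / 249
= 0.3551 (dimensionless)

0.3551 (dimensionless)


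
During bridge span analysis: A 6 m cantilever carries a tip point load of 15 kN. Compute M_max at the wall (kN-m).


For a cantilever with a point load at the free end:
M_max = P * L = 15 * 6 = 90 kN-m

90 kN-m


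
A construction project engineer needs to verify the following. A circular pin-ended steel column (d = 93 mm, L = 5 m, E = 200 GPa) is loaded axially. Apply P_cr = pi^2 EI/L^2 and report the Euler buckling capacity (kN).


I = pi * d^4 / 64 = 3671991.72 mm^4
L = 5000.0 mm
P_cr = pi^2 * E * I / L^2
= 9.8696 * 200000.0 * 3671991.72 / 5000.0^2
= 289928.84 N = 289.9288 kN

289.9288 kN


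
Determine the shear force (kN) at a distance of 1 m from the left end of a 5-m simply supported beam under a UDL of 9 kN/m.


R_A = w * L / 2 = 9 * 5 / 2 = 22.5 kN
V(x) = R_A - w * x = 22.5 - 9 * 1
= 13.5 kN

13.5 kN


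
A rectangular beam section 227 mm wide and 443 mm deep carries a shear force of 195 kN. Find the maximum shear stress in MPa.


A = b * h = 227 * 443 = 100561 mm^2
V = 195 kN = 195000.0 N
tau_max = 1.5 * V / A = 1.5 * 195000.0 / 100561
= 2.9087 MPa

2.9087 MPa


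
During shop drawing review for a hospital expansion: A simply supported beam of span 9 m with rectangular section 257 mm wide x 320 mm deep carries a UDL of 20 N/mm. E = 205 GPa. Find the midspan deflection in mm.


I = 257 * 320^3 / 12 = 701781333.33 mm^4
L = 9000.0 mm, w = 20 N/mm, E = 205000.0 MPa
delta = 5 * w * L^4 / (384 * E * I)
= 5 * 20 * 9000.0^4 / (384 * 205000.0 * 701781333.33)
= 11.8764 mm

11.8764 mm


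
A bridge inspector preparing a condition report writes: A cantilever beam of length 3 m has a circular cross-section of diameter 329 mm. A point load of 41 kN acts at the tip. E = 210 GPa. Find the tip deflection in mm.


I = pi * d^4 / 64 = pi * 329^4 / 64 = 575113405.09 mm^4
L = 3000.0 mm, P = 41000.0 N, E = 210000.0 MPa
delta = P * L^3 / (3 * E * I)
= 41000.0 * 3000.0^3 / (3 * 210000.0 * 575113405.09)
= 3.0553 mm

3.0553 mm


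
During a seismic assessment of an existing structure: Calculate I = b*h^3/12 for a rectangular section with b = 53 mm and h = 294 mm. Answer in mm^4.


I = b * h^3 / 12
= 53 * 294^3 / 12
= 53 * 25412184 / 12
= 112237146.0 mm^4

112237146.0 mm^4


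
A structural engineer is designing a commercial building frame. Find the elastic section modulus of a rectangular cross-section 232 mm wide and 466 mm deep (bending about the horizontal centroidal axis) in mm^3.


S = b * h^2 / 6
= 232 * 466^2 / 6
= 232 * 217156 / 6
= 8396698.67 mm^3

8396698.67 mm^3


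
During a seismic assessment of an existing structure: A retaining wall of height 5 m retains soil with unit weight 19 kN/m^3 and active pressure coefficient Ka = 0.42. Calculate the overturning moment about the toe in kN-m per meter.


Pa = 0.5 * Ka * gamma * H^2
= 0.5 * 0.42 * 19 * 5^2
= 99.75 kN/m
Arm = H / 3 = 5 / 3 = 1.6667 m
Mo = Pa * arm = Pa * H / 3 = 99.75 * 5 / 3 = 166.25 kN-m/m

166.25 kN-m/m


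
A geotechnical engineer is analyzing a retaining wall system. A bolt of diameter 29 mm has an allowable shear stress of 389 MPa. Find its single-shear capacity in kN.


A = pi * d^2 / 4 = pi * 29^2 / 4 = 660.5199 mm^2
V = f_v * A / 1000 = 389 * 660.5199 / 1000
= 256.9422 kN

256.9422 kN


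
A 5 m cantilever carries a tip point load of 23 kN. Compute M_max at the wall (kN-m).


For a cantilever with a point load at the free end:
M_max = P * L = 23 * 5 = 115 kN-m

115 kN-m


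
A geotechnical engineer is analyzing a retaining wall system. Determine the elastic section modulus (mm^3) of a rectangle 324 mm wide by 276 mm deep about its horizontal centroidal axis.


S = b * h^2 / 6
= 324 * 276^2 / 6
= 324 * 76176 / 6
= 4113504.0 mm^3

4113504.0 mm^3


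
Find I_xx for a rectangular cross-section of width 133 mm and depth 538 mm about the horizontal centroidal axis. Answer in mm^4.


I = b * h^3 / 12
= 133 * 538^3 / 12
= 133 * 155720872 / 12
= 1725906331.33 mm^4

1725906331.33 mm^4


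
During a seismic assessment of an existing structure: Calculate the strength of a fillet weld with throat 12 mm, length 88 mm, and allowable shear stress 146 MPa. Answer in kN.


Strength = throat * length * allowable stress
= 12 * 88 * 146 N
= 154176 N
= 154.18 kN

154.18 kN


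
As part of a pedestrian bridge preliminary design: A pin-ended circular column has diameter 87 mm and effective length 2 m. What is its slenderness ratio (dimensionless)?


Radius of gyration r = d / 4 = 87 / 4 = 21.75 mm
L_eff = 2000.0 mm
Slenderness ratio = L / r = 2000.0 / 21.75 = 91.95 (dimensionless)

91.95 (dimensionless)


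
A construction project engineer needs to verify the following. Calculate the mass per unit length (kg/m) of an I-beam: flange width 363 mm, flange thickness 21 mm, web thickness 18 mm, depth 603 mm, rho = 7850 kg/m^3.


A_flanges = 2 * 363 * 21 = 15246 mm^2
A_web = (603 - 2 * 21) * 18 = 10098 mm^2
A_total = 15246 + 10098 = 25344 mm^2 = 0.025344 m^2
Weight = rho * A = 7850 * 0.025344 = 198.9504 kg/m

198.9504 kg/m


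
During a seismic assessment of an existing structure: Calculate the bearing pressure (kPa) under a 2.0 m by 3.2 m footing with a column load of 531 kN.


A = 2.0 * 3.2 = 6.4 m^2
q = P / A = 531 / 6.4
= 82.9688 kPa

82.9688 kPa


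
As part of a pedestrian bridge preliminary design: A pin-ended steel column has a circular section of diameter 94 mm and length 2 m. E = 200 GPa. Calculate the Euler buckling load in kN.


I = pi * d^4 / 64 = 3832492.5 mm^4
L = 2000.0 mm
P_cr = pi^2 * E * I / L^2
= 9.8696 * 200000.0 * 3832492.5 / 2000.0^2
= 1891259.24 N = 1891.2592 kN

1891.2592 kN


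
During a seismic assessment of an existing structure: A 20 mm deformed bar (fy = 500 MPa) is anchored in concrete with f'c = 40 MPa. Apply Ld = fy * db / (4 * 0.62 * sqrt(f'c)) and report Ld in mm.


Ld = (fy * db) / (4 * 0.62 * sqrt(f'c))
= (500 * 20) / (4 * 0.62 * sqrt(40))
= 10000 / 15.6849
= 637.56 mm

637.56 mm


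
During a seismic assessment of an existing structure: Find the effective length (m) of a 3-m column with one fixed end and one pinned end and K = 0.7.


L_eff = K * L
= 0.7 * 3
= 2.1 m

2.1 m


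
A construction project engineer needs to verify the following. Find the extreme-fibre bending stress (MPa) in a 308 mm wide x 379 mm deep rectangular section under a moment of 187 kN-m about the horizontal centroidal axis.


I = b * h^3 / 12 = 308 * 379^3 / 12 = 1397291767.67 mm^4
y = h / 2 = 379 / 2 = 189.5 mm
M = 187 kN-m = 187000000.0 N-mm
sigma = M * y / I = 187000000.0 * 189.5 / 1397291767.67
= 25.36 MPa

25.36 MPa


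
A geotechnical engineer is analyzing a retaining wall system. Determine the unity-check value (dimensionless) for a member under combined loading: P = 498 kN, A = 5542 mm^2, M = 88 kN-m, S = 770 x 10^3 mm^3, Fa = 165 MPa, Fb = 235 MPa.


f_a = P / A = 498000.0 / 5542 = 89.8593 MPa
f_b = M / S = 88000000.0 / 770000.0 = 114.2857 MPa
Ratio = f_a / Fa + f_b / Fb
= 89.8593 / 165 + 114.2857 / 235
= 1.0309 (dimensionless)

1.0309 (dimensionless)


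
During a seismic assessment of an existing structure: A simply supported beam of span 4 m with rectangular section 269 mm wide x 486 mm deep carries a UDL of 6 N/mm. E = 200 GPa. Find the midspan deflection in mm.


I = 269 * 486^3 / 12 = 2573237322.0 mm^4
L = 4000.0 mm, w = 6 N/mm, E = 200000.0 MPa
delta = 5 * w * L^4 / (384 * E * I)
= 5 * 6 * 4000.0^4 / (384 * 200000.0 * 2573237322.0)
= 0.0389 mm

0.0389 mm


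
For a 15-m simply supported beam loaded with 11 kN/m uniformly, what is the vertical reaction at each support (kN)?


Total load = w * L = 11 * 15 = 165 kN
By symmetry, each reaction R = total / 2 = 165 / 2 = 82.5 kN

82.5 kN


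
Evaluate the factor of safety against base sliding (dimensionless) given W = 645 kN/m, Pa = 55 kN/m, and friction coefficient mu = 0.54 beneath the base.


Resisting force = mu * W = 0.54 * 645 = 348.3 kN/m
FOS = Resisting / Driving = 348.3 / 55
= 6.3327 (dimensionless)

6.3327 (dimensionless)


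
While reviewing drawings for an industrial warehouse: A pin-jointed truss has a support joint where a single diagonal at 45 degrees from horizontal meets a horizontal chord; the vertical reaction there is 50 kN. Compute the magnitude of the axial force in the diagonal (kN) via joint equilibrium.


At the joint, only the diagonal has a vertical component, so vertical equilibrium gives:
F * sin(45) = 50
F = 50 / sin(45)
= 50 / 0.707107
= 70.71 kN

70.71 kN


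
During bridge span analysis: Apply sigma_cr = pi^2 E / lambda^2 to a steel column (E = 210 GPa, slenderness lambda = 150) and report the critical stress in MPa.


sigma_cr = pi^2 * E / lambda^2
= 9.8696 * 210000.0 / 150^2
= 9.8696 * 210000.0 / 22500
= 92.1163 MPa

92.1163 MPa


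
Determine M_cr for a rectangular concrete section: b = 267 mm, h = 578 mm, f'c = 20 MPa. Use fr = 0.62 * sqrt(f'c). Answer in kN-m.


fr = 0.62 * sqrt(20) = 0.62 * 4.4721 = 2.7727 MPa
I = 267 * 578^3 / 12 = 4296487282.0 mm^4
y_t = 289.0 mm
M_cr = fr * I / y_t = 2.7727 * 4296487282.0 / 289.0 N-mm
= 41.2214 kN-m

41.2214 kN-m


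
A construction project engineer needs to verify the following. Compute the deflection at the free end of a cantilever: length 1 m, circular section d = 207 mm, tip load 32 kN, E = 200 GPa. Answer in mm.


I = pi * d^4 / 64 = pi * 207^4 / 64 = 90126245.71 mm^4
L = 1000.0 mm, P = 32000.0 N, E = 200000.0 MPa
delta = P * L^3 / (3 * E * I)
= 32000.0 * 1000.0^3 / (3 * 200000.0 * 90126245.71)
= 0.5918 mm

0.5918 mm


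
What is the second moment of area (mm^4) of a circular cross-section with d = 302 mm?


r = d / 2 = 302 / 2 = 151.0 mm
I = pi * r^4 / 4 = pi * 151.0^4 / 4
= 408317196.2 mm^4

408317196.2 mm^4


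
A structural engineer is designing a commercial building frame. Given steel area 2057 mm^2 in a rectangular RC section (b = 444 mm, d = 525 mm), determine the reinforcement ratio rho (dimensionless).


rho = As / (b * d)
= 2057 / (444 * 525)
= 2057 / 233100
= 0.008825 (dimensionless)

0.008825 (dimensionless)


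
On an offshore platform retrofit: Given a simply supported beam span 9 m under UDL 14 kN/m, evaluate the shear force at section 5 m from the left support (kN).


R_A = w * L / 2 = 14 * 9 / 2 = 63.0 kN
V(x) = R_A - w * x = 63.0 - 14 * 5
= -7.0 kN

-7.0 kN


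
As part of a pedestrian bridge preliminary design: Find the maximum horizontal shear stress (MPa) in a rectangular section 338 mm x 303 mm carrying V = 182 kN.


A = b * h = 338 * 303 = 102414 mm^2
V = 182 kN = 182000.0 N
tau_max = 1.5 * V / A = 1.5 * 182000.0 / 102414
= 2.6657 MPa

2.6657 MPa


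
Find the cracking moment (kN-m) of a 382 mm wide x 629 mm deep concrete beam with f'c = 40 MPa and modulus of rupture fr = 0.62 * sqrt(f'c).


fr = 0.62 * sqrt(40) = 0.62 * 6.3246 = 3.9212 MPa
I = 382 * 629^3 / 12 = 7921985683.17 mm^4
y_t = 314.5 mm
M_cr = fr * I / y_t = 3.9212 * 7921985683.17 / 314.5 N-mm
= 98.7723 kN-m

98.7723 kN-m


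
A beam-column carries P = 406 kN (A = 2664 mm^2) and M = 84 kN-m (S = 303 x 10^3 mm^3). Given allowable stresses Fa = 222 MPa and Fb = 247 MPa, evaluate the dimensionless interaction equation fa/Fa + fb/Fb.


f_a = P / A = 406000.0 / 2664 = 152.4024 MPa
f_b = M / S = 84000000.0 / 303000.0 = 277.2277 MPa
Ratio = f_a / Fa + f_b / Fb
= 152.4024 / 222 + 277.2277 / 247
= 1.8089 (dimensionless)

1.8089 (dimensionless)


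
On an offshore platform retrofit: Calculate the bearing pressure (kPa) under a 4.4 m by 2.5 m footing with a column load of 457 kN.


A = 4.4 * 2.5 = 11.0 m^2
q = P / A = 457 / 11.0
= 41.5455 kPa

41.5455 kPa


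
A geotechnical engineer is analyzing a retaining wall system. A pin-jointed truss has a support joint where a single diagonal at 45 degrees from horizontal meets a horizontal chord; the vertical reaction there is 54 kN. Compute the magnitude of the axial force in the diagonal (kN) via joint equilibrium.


At the joint, only the diagonal has a vertical component, so vertical equilibrium gives:
F * sin(45) = 54
F = 54 / sin(45)
= 54 / 0.707107
= 76.37 kN

76.37 kN


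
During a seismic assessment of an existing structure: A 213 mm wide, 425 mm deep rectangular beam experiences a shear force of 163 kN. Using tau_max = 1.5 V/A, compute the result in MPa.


A = b * h = 213 * 425 = 90525 mm^2
V = 163 kN = 163000.0 N
tau_max = 1.5 * V / A = 1.5 * 163000.0 / 90525
= 2.7009 MPa

2.7009 MPa


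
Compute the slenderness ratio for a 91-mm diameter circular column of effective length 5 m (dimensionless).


Radius of gyration r = d / 4 = 91 / 4 = 22.75 mm
L_eff = 5000.0 mm
Slenderness ratio = L / r = 5000.0 / 22.75 = 219.78 (dimensionless)

219.78 (dimensionless)


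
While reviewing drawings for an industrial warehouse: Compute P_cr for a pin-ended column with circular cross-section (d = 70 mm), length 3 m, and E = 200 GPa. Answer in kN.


I = pi * d^4 / 64 = 1178588.12 mm^4
L = 3000.0 mm
P_cr = pi^2 * E * I / L^2
= 9.8696 * 200000.0 * 1178588.12 / 3000.0^2
= 258493.3 N = 258.4933 kN

258.4933 kN


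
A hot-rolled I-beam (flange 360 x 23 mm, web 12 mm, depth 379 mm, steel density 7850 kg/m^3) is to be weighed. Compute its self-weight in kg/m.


A_flanges = 2 * 360 * 23 = 16560 mm^2
A_web = (379 - 2 * 23) * 12 = 3996 mm^2
A_total = 16560 + 3996 = 20556 mm^2 = 0.020556 m^2
Weight = rho * A = 7850 * 0.020556 = 161.3646 kg/m

161.3646 kg/m


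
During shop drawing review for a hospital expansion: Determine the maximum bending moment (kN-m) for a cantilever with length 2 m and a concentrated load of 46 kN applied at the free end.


For a cantilever with a point load at the free end:
M_max = P * L = 46 * 2 = 92 kN-m

92 kN-m


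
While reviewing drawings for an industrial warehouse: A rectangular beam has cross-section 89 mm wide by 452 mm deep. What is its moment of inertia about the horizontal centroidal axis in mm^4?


I = b * h^3 / 12
= 89 * 452^3 / 12
= 89 * 92345408 / 12
= 684895109.33 mm^4

684895109.33 mm^4


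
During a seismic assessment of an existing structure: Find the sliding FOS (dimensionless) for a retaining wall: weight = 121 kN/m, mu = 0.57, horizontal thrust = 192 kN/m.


Resisting force = mu * W = 0.57 * 121 = 68.97 kN/m
FOS = Resisting / Driving = 68.97 / 192
= 0.3592 (dimensionless)

0.3592 (dimensionless)


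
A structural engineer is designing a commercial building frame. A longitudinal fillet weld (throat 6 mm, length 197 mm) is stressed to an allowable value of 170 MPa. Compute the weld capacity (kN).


Strength = throat * length * allowable stress
= 6 * 197 * 170 N
= 200940 N
= 200.94 kN

200.94 kN


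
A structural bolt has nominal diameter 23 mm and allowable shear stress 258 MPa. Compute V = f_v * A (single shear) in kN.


A = pi * d^2 / 4 = pi * 23^2 / 4 = 415.4756 mm^2
V = f_v * A / 1000 = 258 * 415.4756 / 1000
= 107.1927 kN

107.1927 kN


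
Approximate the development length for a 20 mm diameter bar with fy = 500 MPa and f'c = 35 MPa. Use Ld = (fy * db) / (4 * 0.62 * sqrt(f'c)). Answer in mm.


Ld = (fy * db) / (4 * 0.62 * sqrt(f'c))
= (500 * 20) / (4 * 0.62 * sqrt(35))
= 10000 / 14.6719
= 681.58 mm

681.58 mm


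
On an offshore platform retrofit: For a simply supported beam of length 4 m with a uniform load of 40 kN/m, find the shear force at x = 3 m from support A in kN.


R_A = w * L / 2 = 40 * 4 / 2 = 80.0 kN
V(x) = R_A - w * x = 80.0 - 40 * 3
= -40.0 kN

-40.0 kN


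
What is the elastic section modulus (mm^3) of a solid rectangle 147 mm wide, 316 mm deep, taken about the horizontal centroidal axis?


S = b * h^2 / 6
= 147 * 316^2 / 6
= 147 * 99856 / 6
= 2446472.0 mm^3

2446472.0 mm^3


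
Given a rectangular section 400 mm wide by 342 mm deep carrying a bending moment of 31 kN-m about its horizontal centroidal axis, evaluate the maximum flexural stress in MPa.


I = b * h^3 / 12 = 400 * 342^3 / 12 = 1333389600.0 mm^4
y = h / 2 = 342 / 2 = 171.0 mm
M = 31 kN-m = 31000000.0 N-mm
sigma = M * y / I = 31000000.0 * 171.0 / 1333389600.0
= 3.98 MPa

3.98 MPa


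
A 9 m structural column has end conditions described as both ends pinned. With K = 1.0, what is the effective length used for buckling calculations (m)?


L_eff = K * L
= 1.0 * 9
= 9.0 m

9.0 m


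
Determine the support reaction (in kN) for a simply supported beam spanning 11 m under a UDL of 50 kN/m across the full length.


Total load = w * L = 50 * 11 = 550 kN
By symmetry, each reaction R = total / 2 = 550 / 2 = 275.0 kN

275.0 kN


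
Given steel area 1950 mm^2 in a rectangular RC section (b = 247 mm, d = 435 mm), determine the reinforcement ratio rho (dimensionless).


rho = As / (b * d)
= 1950 / (247 * 435)
= 1950 / 107445
= 0.018149 (dimensionless)

0.018149 (dimensionless)


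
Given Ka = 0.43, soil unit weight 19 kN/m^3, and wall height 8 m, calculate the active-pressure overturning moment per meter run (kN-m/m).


Pa = 0.5 * Ka * gamma * H^2
= 0.5 * 0.43 * 19 * 8^2
= 261.44 kN/m
Arm = H / 3 = 8 / 3 = 2.6667 m
Mo = Pa * arm = Pa * H / 3 = 261.44 * 8 / 3 = 697.1733 kN-m/m

697.1733 kN-m/m


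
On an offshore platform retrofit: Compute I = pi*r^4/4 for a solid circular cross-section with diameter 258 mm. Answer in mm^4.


r = d / 2 = 258 / 2 = 129.0 mm
I = pi * r^4 / 4 = pi * 129.0^4 / 4
= 217494722.14 mm^4

217494722.14 mm^4


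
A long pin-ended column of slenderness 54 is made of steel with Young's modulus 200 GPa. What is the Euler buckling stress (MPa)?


sigma_cr = pi^2 * E / lambda^2
= 9.8696 * 200000.0 / 54^2
= 9.8696 * 200000.0 / 2916
= 676.9276 MPa

676.9276 MPa


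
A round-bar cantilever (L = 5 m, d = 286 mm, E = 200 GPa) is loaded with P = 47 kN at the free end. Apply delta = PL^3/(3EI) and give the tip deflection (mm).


I = pi * d^4 / 64 = pi * 286^4 / 64 = 328423353.43 mm^4
L = 5000.0 mm, P = 47000.0 N, E = 200000.0 MPa
delta = P * L^3 / (3 * E * I)
= 47000.0 * 5000.0^3 / (3 * 200000.0 * 328423353.43)
= 29.8142 mm

29.8142 mm


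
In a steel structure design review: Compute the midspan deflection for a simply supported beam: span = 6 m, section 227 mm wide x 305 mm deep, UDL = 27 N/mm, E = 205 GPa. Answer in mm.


I = 227 * 305^3 / 12 = 536715489.58 mm^4
L = 6000.0 mm, w = 27 N/mm, E = 205000.0 MPa
delta = 5 * w * L^4 / (384 * E * I)
= 5 * 27 * 6000.0^4 / (384 * 205000.0 * 536715489.58)
= 4.141 mm

4.141 mm


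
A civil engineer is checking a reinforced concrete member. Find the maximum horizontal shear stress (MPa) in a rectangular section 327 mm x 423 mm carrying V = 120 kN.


A = b * h = 327 * 423 = 138321 mm^2
V = 120 kN = 120000.0 N
tau_max = 1.5 * V / A = 1.5 * 120000.0 / 138321
= 1.3013 MPa

1.3013 MPa


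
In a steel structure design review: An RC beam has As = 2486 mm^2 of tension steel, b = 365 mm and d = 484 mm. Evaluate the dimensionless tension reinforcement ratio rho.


rho = As / (b * d)
= 2486 / (365 * 484)
= 2486 / 176660
= 0.014072 (dimensionless)

0.014072 (dimensionless)


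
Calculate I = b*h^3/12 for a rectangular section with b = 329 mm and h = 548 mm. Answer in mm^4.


I = b * h^3 / 12
= 329 * 548^3 / 12
= 329 * 164566592 / 12
= 4511867397.33 mm^4

4511867397.33 mm^4


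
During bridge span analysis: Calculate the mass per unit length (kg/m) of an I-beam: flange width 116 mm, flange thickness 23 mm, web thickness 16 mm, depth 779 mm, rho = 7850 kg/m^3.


A_flanges = 2 * 116 * 23 = 5336 mm^2
A_web = (779 - 2 * 23) * 16 = 11728 mm^2
A_total = 5336 + 11728 = 17064 mm^2 = 0.017064 m^2
Weight = rho * A = 7850 * 0.017064 = 133.9524 kg/m

133.9524 kg/m


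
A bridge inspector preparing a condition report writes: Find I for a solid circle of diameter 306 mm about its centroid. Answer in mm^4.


r = d / 2 = 306 / 2 = 153.0 mm
I = pi * r^4 / 4 = pi * 153.0^4 / 4
= 430383491.67 mm^4

430383491.67 mm^4


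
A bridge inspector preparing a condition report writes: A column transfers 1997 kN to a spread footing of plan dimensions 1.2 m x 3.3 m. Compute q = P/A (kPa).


A = 1.2 * 3.3 = 3.96 m^2
q = P / A = 1997 / 3.96
= 504.2929 kPa

504.2929 kPa


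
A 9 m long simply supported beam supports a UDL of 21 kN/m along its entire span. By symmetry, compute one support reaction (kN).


Total load = w * L = 21 * 9 = 189 kN
By symmetry, each reaction R = total / 2 = 189 / 2 = 94.5 kN

94.5 kN


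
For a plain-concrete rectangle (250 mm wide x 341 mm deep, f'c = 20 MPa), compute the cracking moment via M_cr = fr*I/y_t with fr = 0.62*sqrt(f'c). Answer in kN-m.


fr = 0.62 * sqrt(20) = 0.62 * 4.4721 = 2.7727 MPa
I = 250 * 341^3 / 12 = 826079604.17 mm^4
y_t = 170.5 mm
M_cr = fr * I / y_t = 2.7727 * 826079604.17 / 170.5 N-mm
= 13.434 kN-m

13.434 kN-m


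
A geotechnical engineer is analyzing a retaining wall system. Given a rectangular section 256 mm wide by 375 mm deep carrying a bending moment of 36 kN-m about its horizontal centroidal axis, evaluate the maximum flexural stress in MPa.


I = b * h^3 / 12 = 256 * 375^3 / 12 = 1125000000.0 mm^4
y = h / 2 = 375 / 2 = 187.5 mm
M = 36 kN-m = 36000000.0 N-mm
sigma = M * y / I = 36000000.0 * 187.5 / 1125000000.0
= 6.0 MPa

6.0 MPa


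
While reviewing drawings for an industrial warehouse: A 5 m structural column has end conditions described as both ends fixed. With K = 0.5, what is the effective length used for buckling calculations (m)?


L_eff = K * L
= 0.5 * 5
= 2.5 m

2.5 m


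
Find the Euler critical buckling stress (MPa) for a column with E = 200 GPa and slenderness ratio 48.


sigma_cr = pi^2 * E / lambda^2
= 9.8696 * 200000.0 / 48^2
= 9.8696 * 200000.0 / 2304
= 856.7365 MPa

856.7365 MPa


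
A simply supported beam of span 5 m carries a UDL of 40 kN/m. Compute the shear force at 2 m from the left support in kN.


R_A = w * L / 2 = 40 * 5 / 2 = 100.0 kN
V(x) = R_A - w * x = 100.0 - 40 * 2
= 20.0 kN

20.0 kN


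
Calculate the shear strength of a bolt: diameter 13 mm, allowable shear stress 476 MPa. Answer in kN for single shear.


A = pi * d^2 / 4 = pi * 13^2 / 4 = 132.7323 mm^2
V = f_v * A / 1000 = 476 * 132.7323 / 1000
= 63.1806 kN

63.1806 kN


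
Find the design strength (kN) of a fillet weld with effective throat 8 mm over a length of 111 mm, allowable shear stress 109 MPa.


Strength = throat * length * allowable stress
= 8 * 111 * 109 N
= 96792 N
= 96.79 kN

96.79 kN


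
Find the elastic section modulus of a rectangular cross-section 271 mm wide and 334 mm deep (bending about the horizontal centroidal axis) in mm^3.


S = b * h^2 / 6
= 271 * 334^2 / 6
= 271 * 111556 / 6
= 5038612.67 mm^3

5038612.67 mm^3


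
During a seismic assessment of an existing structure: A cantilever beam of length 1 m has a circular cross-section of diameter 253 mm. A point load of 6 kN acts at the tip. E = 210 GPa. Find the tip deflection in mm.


I = pi * d^4 / 64 = pi * 253^4 / 64 = 201118482.47 mm^4
L = 1000.0 mm, P = 6000.0 N, E = 210000.0 MPa
delta = P * L^3 / (3 * E * I)
= 6000.0 * 1000.0^3 / (3 * 210000.0 * 201118482.47)
= 0.0474 mm

0.0474 mm


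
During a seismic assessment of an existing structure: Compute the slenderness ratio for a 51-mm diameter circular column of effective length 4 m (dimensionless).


Radius of gyration r = d / 4 = 51 / 4 = 12.75 mm
L_eff = 4000.0 mm
Slenderness ratio = L / r = 4000.0 / 12.75 = 313.73 (dimensionless)

313.73 (dimensionless)


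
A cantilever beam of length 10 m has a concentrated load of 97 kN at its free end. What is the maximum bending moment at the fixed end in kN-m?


For a cantilever with a point load at the free end:
M_max = P * L = 97 * 10 = 970 kN-m

970 kN-m


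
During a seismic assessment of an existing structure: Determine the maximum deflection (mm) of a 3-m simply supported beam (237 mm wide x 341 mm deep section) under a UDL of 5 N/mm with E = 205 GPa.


I = 237 * 341^3 / 12 = 783123464.75 mm^4
L = 3000.0 mm, w = 5 N/mm, E = 205000.0 MPa
delta = 5 * w * L^4 / (384 * E * I)
= 5 * 5 * 3000.0^4 / (384 * 205000.0 * 783123464.75)
= 0.0328 mm

0.0328 mm


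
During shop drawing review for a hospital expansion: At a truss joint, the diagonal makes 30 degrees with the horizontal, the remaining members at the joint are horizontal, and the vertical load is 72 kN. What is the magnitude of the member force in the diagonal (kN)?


At the joint, only the diagonal has a vertical component, so vertical equilibrium gives:
F * sin(30) = 72
F = 72 / sin(30)
= 72 / 0.5
= 144.0 kN

144.0 kN


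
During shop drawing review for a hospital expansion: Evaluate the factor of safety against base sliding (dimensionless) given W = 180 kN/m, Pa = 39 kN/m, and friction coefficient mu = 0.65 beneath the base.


Resisting force = mu * W = 0.65 * 180 = 117.0 kN/m
FOS = Resisting / Driving = 117.0 / 39
= 3.0 (dimensionless)

3.0 (dimensionless)


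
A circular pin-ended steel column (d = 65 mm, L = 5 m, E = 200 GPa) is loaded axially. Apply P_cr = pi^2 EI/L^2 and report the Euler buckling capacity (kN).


I = pi * d^4 / 64 = 876240.51 mm^4
L = 5000.0 mm
P_cr = pi^2 * E * I / L^2
= 9.8696 * 200000.0 * 876240.51 / 5000.0^2
= 69185.18 N = 69.1852 kN

69.1852 kN


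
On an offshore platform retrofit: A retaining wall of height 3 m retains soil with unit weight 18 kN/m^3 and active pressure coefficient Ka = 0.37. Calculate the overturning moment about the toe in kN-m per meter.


Pa = 0.5 * Ka * gamma * H^2
= 0.5 * 0.37 * 18 * 3^2
= 29.97 kN/m
Arm = H / 3 = 3 / 3 = 1.0 m
Mo = Pa * arm = Pa * H / 3 = 29.97 * 3 / 3 = 29.97 kN-m/m

29.97 kN-m/m


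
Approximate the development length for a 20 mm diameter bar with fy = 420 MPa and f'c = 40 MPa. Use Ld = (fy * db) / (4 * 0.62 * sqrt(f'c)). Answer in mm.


Ld = (fy * db) / (4 * 0.62 * sqrt(f'c))
= (420 * 20) / (4 * 0.62 * sqrt(40))
= 8400 / 15.6849
= 535.55 mm

535.55 mm


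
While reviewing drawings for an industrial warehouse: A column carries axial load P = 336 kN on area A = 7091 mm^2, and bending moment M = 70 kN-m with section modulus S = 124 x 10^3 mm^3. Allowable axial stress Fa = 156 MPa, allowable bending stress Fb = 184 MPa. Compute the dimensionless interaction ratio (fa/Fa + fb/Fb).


f_a = P / A = 336000.0 / 7091 = 47.384 MPa
f_b = M / S = 70000000.0 / 124000.0 = 564.5161 MPa
Ratio = f_a / Fa + f_b / Fb
= 47.384 / 156 + 564.5161 / 184
= 3.3718 (dimensionless)

3.3718 (dimensionless)


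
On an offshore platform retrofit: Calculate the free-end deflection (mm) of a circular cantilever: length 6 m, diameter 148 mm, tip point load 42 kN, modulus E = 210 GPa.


I = pi * d^4 / 64 = pi * 148^4 / 64 = 23551401.72 mm^4
L = 6000.0 mm, P = 42000.0 N, E = 210000.0 MPa
delta = P * L^3 / (3 * E * I)
= 42000.0 * 6000.0^3 / (3 * 210000.0 * 23551401.72)
= 611.4286 mm

611.4286 mm


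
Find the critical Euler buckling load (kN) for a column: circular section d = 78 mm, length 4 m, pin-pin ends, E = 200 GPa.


I = pi * d^4 / 64 = 1816972.31 mm^4
L = 4000.0 mm
P_cr = pi^2 * E * I / L^2
= 9.8696 * 200000.0 * 1816972.31 / 4000.0^2
= 224159.97 N = 224.16 kN

224.16 kN


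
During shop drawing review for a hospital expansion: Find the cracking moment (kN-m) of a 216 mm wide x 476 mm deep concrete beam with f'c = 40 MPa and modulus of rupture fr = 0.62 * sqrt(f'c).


fr = 0.62 * sqrt(40) = 0.62 * 6.3246 = 3.9212 MPa
I = 216 * 476^3 / 12 = 1941303168.0 mm^4
y_t = 238.0 mm
M_cr = fr * I / y_t = 3.9212 * 1941303168.0 / 238.0 N-mm
= 31.9844 kN-m

31.9844 kN-m


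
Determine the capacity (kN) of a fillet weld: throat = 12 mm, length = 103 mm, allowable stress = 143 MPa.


Strength = throat * length * allowable stress
= 12 * 103 * 143 N
= 176748 N
= 176.75 kN

176.75 kN
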